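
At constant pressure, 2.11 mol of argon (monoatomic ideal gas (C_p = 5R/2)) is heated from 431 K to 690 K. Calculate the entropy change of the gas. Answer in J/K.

ΔS = 20.6 J/K

At constant pressure, ΔS = nC_p ln(T₂/T₁) with C_p = 5R/2 = 20.79 J mol⁻¹ K⁻¹.
ΔS = 2.11 × 20.79 × ln(690/431) = 20.6 J/K.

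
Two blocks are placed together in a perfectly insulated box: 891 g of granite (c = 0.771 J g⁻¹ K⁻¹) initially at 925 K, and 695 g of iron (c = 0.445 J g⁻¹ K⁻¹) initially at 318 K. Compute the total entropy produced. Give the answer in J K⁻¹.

Energy balance: T_f = (m₁c₁T₁ + m₂c₂T₂)/(m₁c₁ + m₂c₂) = 736.56 K.
ΔS₁ = m₁c₁ ln(T_f/T₁) = 686.961 × ln(736.56/925) = -156.5 J/K.
ΔS₂ = m₂c₂ ln(T_f/T₂) = 309.275 × ln(736.56/318) = 259.8 J/K.
ΔS_total = -156.5 + 259.8 = 103 J/K.

ΔS_total = 103 J/K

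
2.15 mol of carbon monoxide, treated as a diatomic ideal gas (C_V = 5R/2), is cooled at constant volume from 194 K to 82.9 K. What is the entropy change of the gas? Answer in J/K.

At constant volume, ΔS = nC_V ln(T₂/T₁) with C_V = 5R/2 = 20.79 J mol⁻¹ K⁻¹.
ΔS = 2.15 × 20.79 × ln(82.9/194) = -38 J/K.

ΔS = -38 J/K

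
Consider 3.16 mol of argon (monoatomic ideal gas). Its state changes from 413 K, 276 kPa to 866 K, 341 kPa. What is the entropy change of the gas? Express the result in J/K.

ΔS = 43.1 J/K

ΔS = nC_p ln(T₂/T₁) − nR ln(P₂/P₁), with C_p = 5R/2 = 20.79 J mol⁻¹ K⁻¹ for a monoatomic ideal gas.
ΔS = 3.16 × [20.79 × ln(866/413) − 8.314 × ln(341/276)] = 43.1 J/K.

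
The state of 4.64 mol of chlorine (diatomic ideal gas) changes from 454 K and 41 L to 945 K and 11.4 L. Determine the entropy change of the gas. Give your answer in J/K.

Entropy is a state function: ΔS = nC_V ln(T₂/T₁) + nR ln(V₂/V₁), with C_V = 5R/2 = 20.79 J mol⁻¹ K⁻¹ for a diatomic ideal gas.
ΔS = 4.64 × [20.79 × ln(945/454) + 8.314 × ln(11.4/41)] = 21.3 J/K.

ΔS = 21.3 J/K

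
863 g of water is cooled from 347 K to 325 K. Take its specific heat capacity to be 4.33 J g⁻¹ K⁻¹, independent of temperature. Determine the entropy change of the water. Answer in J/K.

ΔS = ∫dQ_rev/T = m c ln(T₂/T₁) = 863 × 4.33 × ln(325/347) = -245 J/K.

ΔS = -245 J/K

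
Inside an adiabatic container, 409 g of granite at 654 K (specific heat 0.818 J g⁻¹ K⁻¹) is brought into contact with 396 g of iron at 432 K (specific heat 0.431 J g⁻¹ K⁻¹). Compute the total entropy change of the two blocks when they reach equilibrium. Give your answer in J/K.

Energy balance: T_f = (m₁c₁T₁ + m₂c₂T₂)/(m₁c₁ + m₂c₂) = 579.01 K.
ΔS₁ = m₁c₁ ln(T_f/T₁) = 334.562 × ln(579.01/654) = -40.75 J/K.
ΔS₂ = m₂c₂ ln(T_f/T₂) = 170.676 × ln(579.01/432) = 49.99 J/K.
ΔS_total = -40.75 + 49.99 = 9.24 J/K.

ΔS_total = 9.24 J/K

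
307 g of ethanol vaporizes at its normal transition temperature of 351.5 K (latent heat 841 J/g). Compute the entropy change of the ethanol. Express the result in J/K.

Heat absorbed by the substance: Q = mL = 307 × 841 = 258187 J.
At constant T, ΔS = Q_rev/T = 258187 / 351.5 = 735 J/K.

ΔS = 735 J/K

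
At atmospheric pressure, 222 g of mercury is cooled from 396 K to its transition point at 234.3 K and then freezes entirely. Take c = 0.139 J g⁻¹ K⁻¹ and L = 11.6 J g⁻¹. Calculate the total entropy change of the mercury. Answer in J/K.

ΔS = -27.2 J/K

Cooling step: ΔS₁ = m c ln(T_tr/T_i) = 222 × 0.139 × ln(234.3/396) = -16.19 J/K.
Phase change: ΔS₂ = −mL/T_tr = −222 × 11.6 / 234.3 = -10.99 J/K.
ΔS_total = (-16.19) + (-10.99) = -27.2 J/K.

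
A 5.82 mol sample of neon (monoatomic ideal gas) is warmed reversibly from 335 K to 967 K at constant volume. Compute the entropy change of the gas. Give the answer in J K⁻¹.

At constant volume, ΔS = nC_V ln(T₂/T₁) with C_V = 3R/2 = 12.47 J mol⁻¹ K⁻¹.
ΔS = 5.82 × 12.47 × ln(967/335) = 76.9 J/K.

ΔS = 76.9 J/K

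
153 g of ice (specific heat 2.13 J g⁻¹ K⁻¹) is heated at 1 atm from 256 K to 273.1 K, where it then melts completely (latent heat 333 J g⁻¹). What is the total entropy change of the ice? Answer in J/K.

Warming step: ΔS₁ = m c ln(T_tr/T_i) = 153 × 2.13 × ln(273.1/256) = 21.07 J/K.
Phase change: ΔS₂ = +mL/T_tr = 153 × 333 / 273.1 = 186.6 J/K.
ΔS_total = (21.07) + (186.6) = 208 J/K.

ΔS = 208 J/K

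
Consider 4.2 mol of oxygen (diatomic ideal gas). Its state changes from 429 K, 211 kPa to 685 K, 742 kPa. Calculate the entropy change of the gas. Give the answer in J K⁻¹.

ΔS = 13.3 J/K

ΔS = nC_p ln(T₂/T₁) − nR ln(P₂/P₁), with C_p = 7R/2 = 29.1 J mol⁻¹ K⁻¹ for a diatomic ideal gas.
ΔS = 4.2 × [29.1 × ln(685/429) − 8.314 × ln(742/211)] = 13.3 J/K.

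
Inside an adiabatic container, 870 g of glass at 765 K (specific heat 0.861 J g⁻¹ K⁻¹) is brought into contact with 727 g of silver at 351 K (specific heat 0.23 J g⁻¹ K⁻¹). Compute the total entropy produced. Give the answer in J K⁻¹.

Energy balance: T_f = (m₁c₁T₁ + m₂c₂T₂)/(m₁c₁ + m₂c₂) = 689.45 K.
ΔS₁ = m₁c₁ ln(T_f/T₁) = 749.07 × ln(689.45/765) = -77.89 J/K.
ΔS₂ = m₂c₂ ln(T_f/T₂) = 167.21 × ln(689.45/351) = 112.9 J/K.
ΔS_total = -77.89 + 112.9 = 35 J/K.

ΔS_total = 35 J/K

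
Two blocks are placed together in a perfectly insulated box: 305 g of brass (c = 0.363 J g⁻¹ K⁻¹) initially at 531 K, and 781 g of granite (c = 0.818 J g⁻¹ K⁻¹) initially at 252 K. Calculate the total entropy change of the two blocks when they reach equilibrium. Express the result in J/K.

Energy balance: T_f = (m₁c₁T₁ + m₂c₂T₂)/(m₁c₁ + m₂c₂) = 293.21 K.
ΔS₁ = m₁c₁ ln(T_f/T₁) = 110.715 × ln(293.21/531) = -65.75 J/K.
ΔS₂ = m₂c₂ ln(T_f/T₂) = 638.858 × ln(293.21/252) = 96.76 J/K.
ΔS_total = -65.75 + 96.76 = 31 J/K.

ΔS_total = 31 J/K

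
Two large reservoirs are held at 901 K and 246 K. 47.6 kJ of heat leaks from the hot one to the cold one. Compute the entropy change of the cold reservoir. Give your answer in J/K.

ΔS_cold = 193 J/K

The cold reservoir gains heat Q, so ΔS_cold = +Q/T_C = 47600/246 = 193 J/K.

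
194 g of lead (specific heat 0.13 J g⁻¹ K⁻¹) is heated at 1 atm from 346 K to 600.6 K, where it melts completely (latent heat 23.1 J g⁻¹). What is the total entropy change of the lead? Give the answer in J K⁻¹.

ΔS = 21.4 J/K

Warming step: ΔS₁ = m c ln(T_tr/T_i) = 194 × 0.13 × ln(600.6/346) = 13.91 J/K.
Phase change: ΔS₂ = +mL/T_tr = 194 × 23.1 / 600.6 = 7.462 J/K.
ΔS_total = (13.91) + (7.462) = 21.4 J/K.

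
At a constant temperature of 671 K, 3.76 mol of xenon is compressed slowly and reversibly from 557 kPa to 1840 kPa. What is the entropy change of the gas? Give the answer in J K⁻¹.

For an isothermal ideal gas ΔS_gas = nR ln(P₁/P₂) = 3.76 × 8.314 × ln(557/1840) = -37.4 J/K.

ΔS_gas = -37.4 J/K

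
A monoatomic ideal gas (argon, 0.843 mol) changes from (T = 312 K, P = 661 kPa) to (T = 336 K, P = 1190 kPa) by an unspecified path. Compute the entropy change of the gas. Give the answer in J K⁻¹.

ΔS = -2.82 J/K

ΔS = nC_p ln(T₂/T₁) − nR ln(P₂/P₁), with C_p = 5R/2 = 20.79 J mol⁻¹ K⁻¹ for a monoatomic ideal gas.
ΔS = 0.843 × [20.79 × ln(336/312) − 8.314 × ln(1190/661)] = -2.82 J/K.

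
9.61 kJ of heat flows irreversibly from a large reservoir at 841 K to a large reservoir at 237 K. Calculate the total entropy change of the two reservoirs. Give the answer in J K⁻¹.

ΔS_total = 29.1 J/K

ΔS_hot = −Q/T_H = −9610/841 = -11.43 J/K and ΔS_cold = +Q/T_C = 9610/237 = 40.55 J/K.
ΔS_total = -11.43 + 40.55 = 29.1 J/K, positive as the second law requires.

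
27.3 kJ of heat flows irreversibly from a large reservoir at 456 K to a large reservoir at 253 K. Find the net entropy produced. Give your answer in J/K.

ΔS_total = 48 J/K

ΔS_hot = −Q/T_H = −27300/456 = -59.87 J/K and ΔS_cold = +Q/T_C = 27300/253 = 107.9 J/K.
ΔS_total = -59.87 + 107.9 = 48 J/K, positive as the second law requires.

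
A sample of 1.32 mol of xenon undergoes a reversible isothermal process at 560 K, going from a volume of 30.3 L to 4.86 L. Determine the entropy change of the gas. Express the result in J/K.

For an isothermal ideal gas ΔS_gas = nR ln(V₂/V₁) = 1.32 × 8.314 × ln(4.86/30.3) = -20.1 J/K.

ΔS_gas = -20.1 J/K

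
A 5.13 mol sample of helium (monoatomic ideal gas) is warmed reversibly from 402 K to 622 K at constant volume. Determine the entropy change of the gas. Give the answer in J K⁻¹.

At constant volume, ΔS = nC_V ln(T₂/T₁) with C_V = 3R/2 = 12.47 J mol⁻¹ K⁻¹.
ΔS = 5.13 × 12.47 × ln(622/402) = 27.9 J/K.

ΔS = 27.9 J/K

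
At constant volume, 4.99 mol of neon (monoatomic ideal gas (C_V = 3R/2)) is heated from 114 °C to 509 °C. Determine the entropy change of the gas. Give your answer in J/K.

In kelvin: T₁ = 387.15 K, T₂ = 782.15 K. At constant volume, ΔS = nC_V ln(T₂/T₁) with C_V = 3R/2 = 12.47 J mol⁻¹ K⁻¹.
ΔS = 4.99 × 12.47 × ln(782.15/387.15) = 43.8 J/K.

ΔS = 43.8 J/K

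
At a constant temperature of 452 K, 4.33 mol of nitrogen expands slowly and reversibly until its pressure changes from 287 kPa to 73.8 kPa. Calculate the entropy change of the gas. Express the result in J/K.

ΔS_gas = 48.9 J/K

For an isothermal ideal gas ΔS_gas = nR ln(P₁/P₂) = 4.33 × 8.314 × ln(287/73.8) = 48.9 J/K.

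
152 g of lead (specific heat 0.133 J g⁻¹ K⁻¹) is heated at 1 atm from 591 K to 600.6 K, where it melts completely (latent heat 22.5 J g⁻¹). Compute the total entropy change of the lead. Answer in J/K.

Warming step: ΔS₁ = m c ln(T_tr/T_i) = 152 × 0.133 × ln(600.6/591) = 0.3257 J/K.
Phase change: ΔS₂ = +mL/T_tr = 152 × 22.5 / 600.6 = 5.694 J/K.
ΔS_total = (0.3257) + (5.694) = 6.02 J/K.

ΔS = 6.02 J/K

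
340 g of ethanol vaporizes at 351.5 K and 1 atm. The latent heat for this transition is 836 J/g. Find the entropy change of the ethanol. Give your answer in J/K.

Heat absorbed by the substance: Q = mL = 340 × 836 = 284240 J.
At constant T, ΔS = Q_rev/T = 284240 / 351.5 = 809 J/K.

ΔS = 809 J/K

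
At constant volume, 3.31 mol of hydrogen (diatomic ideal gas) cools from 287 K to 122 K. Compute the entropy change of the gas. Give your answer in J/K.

ΔS = -58.9 J/K

At constant volume, ΔS = nC_V ln(T₂/T₁) with C_V = 5R/2 = 20.79 J mol⁻¹ K⁻¹.
ΔS = 3.31 × 20.79 × ln(122/287) = -58.9 J/K.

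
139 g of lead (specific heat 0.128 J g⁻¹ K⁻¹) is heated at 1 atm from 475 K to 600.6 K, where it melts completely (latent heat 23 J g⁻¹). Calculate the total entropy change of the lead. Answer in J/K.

Warming step: ΔS₁ = m c ln(T_tr/T_i) = 139 × 0.128 × ln(600.6/475) = 4.174 J/K.
Phase change: ΔS₂ = +mL/T_tr = 139 × 23 / 600.6 = 5.323 J/K.
ΔS_total = (4.174) + (5.323) = 9.5 J/K.

ΔS = 9.5 J/K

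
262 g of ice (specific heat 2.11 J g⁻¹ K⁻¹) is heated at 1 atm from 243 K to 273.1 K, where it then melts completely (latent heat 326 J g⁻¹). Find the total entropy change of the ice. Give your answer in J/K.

Warming step: ΔS₁ = m c ln(T_tr/T_i) = 262 × 2.11 × ln(273.1/243) = 64.56 J/K.
Phase change: ΔS₂ = +mL/T_tr = 262 × 326 / 273.1 = 312.7 J/K.
ΔS_total = (64.56) + (312.7) = 377 J/K.

ΔS = 377 J/K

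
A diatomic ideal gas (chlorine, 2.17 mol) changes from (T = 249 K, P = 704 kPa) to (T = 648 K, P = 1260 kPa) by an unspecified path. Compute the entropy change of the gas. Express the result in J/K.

ΔS = 49.9 J/K

ΔS = nC_p ln(T₂/T₁) − nR ln(P₂/P₁), with C_p = 7R/2 = 29.1 J mol⁻¹ K⁻¹ for a diatomic ideal gas.
ΔS = 2.17 × [29.1 × ln(648/249) − 8.314 × ln(1260/704)] = 49.9 J/K.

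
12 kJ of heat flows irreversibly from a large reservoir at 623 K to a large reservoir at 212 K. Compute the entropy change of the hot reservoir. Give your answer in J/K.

ΔS_hot = -19.3 J/K

The hot reservoir loses heat Q, so ΔS_hot = −Q/T_H = −12000/623 = -19.3 J/K.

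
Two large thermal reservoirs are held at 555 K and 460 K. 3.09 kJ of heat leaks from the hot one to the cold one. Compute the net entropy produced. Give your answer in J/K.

ΔS_total = 1.15 J/K

ΔS_hot = −Q/T_H = −3090/555 = -5.568 J/K and ΔS_cold = +Q/T_C = 3090/460 = 6.717 J/K.
ΔS_total = -5.568 + 6.717 = 1.15 J/K, positive as the second law requires.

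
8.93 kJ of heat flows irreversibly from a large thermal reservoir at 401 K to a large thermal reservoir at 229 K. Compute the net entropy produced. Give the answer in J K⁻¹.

ΔS_hot = −Q/T_H = −8930/401 = -22.27 J/K and ΔS_cold = +Q/T_C = 8930/229 = 39 J/K.
ΔS_total = -22.27 + 39 = 16.7 J/K, positive as the second law requires.

ΔS_total = 16.7 J/K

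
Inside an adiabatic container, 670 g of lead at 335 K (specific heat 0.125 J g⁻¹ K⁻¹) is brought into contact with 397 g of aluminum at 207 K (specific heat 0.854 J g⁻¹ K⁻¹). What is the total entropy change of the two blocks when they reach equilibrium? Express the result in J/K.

Energy balance: T_f = (m₁c₁T₁ + m₂c₂T₂)/(m₁c₁ + m₂c₂) = 232.36 K.
ΔS₁ = m₁c₁ ln(T_f/T₁) = 83.75 × ln(232.36/335) = -30.6409 J/K.
ΔS₂ = m₂c₂ ln(T_f/T₂) = 339.038 × ln(232.36/207) = 39.1757 J/K.
ΔS_total = -30.6409 + 39.1757 = 8.53 J/K.

ΔS_total = 8.53 J/K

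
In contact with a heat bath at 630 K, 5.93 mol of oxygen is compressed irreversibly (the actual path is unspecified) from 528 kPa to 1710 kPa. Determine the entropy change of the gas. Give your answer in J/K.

Entropy is a state function, so ΔS_gas depends only on the end states.
For an isothermal ideal gas ΔS_gas = nR ln(P₁/P₂) = 5.93 × 8.314 × ln(528/1710) = -57.9 J/K.

ΔS_gas = -57.9 J/K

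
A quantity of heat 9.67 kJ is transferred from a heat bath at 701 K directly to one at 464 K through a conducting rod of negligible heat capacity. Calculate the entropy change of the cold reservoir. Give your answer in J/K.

The cold reservoir gains heat Q, so ΔS_cold = +Q/T_C = 9670/464 = 20.8 J/K.

ΔS_cold = 20.8 J/K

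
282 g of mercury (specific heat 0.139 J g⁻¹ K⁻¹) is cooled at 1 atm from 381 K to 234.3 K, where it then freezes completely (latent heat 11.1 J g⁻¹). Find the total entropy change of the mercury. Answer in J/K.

Cooling step: ΔS₁ = m c ln(T_tr/T_i) = 282 × 0.139 × ln(234.3/381) = -19.06 J/K.
Phase change: ΔS₂ = −mL/T_tr = −282 × 11.1 / 234.3 = -13.36 J/K.
ΔS_total = (-19.06) + (-13.36) = -32.4 J/K.

ΔS = -32.4 J/K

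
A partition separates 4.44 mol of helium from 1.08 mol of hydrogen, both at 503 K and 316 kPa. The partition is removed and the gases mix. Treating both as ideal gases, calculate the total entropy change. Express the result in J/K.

ΔS_mix = 22.7 J/K

Mole fractions: x_A = 4.44/5.52 = 0.804, x_B = 0.196.
ΔS_mix = −R(n_A ln x_A + n_B ln x_B) = −8.314 × (4.44 ln 0.804 + 1.08 ln 0.196) = 22.7 J/K.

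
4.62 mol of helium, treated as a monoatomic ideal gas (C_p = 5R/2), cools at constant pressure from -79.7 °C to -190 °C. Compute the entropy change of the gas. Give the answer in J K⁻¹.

In kelvin: T₁ = 193.45 K, T₂ = 83.15 K. At constant pressure, ΔS = nC_p ln(T₂/T₁) with C_p = 5R/2 = 20.79 J mol⁻¹ K⁻¹.
ΔS = 4.62 × 20.79 × ln(83.15/193.45) = -81.1 J/K.

ΔS = -81.1 J/K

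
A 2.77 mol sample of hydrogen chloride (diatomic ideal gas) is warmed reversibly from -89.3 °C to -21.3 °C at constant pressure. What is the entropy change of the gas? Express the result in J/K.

In kelvin: T₁ = 183.85 K, T₂ = 251.85 K. At constant pressure, ΔS = nC_p ln(T₂/T₁) with C_p = 7R/2 = 29.1 J mol⁻¹ K⁻¹.
ΔS = 2.77 × 29.1 × ln(251.85/183.85) = 25.4 J/K.

ΔS = 25.4 J/K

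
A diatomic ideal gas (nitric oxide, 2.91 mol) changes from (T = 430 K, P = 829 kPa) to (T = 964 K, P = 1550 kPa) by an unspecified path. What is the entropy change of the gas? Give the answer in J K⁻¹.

ΔS = 53.2 J/K

ΔS = nC_p ln(T₂/T₁) − nR ln(P₂/P₁), with C_p = 7R/2 = 29.1 J mol⁻¹ K⁻¹ for a diatomic ideal gas.
ΔS = 2.91 × [29.1 × ln(964/430) − 8.314 × ln(1550/829)] = 53.2 J/K.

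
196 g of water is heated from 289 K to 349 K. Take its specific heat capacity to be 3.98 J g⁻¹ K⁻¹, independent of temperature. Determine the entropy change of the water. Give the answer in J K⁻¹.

ΔS = ∫dQ_rev/T = m c ln(T₂/T₁) = 196 × 3.98 × ln(349/289) = 147 J/K.

ΔS = 147 J/K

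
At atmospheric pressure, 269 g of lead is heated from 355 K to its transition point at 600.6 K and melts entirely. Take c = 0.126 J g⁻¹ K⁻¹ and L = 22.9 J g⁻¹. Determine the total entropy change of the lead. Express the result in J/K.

Warming step: ΔS₁ = m c ln(T_tr/T_i) = 269 × 0.126 × ln(600.6/355) = 17.82 J/K.
Phase change: ΔS₂ = +mL/T_tr = 269 × 22.9 / 600.6 = 10.26 J/K.
ΔS_total = (17.82) + (10.26) = 28.1 J/K.

ΔS = 28.1 J/K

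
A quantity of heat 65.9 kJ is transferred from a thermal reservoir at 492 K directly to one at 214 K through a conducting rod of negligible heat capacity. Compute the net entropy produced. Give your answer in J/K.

ΔS_total = 174 J/K

ΔS_hot = −Q/T_H = −65900/492 = -133.9 J/K and ΔS_cold = +Q/T_C = 65900/214 = 307.9 J/K.
ΔS_total = -133.9 + 307.9 = 174 J/K, positive as the second law requires.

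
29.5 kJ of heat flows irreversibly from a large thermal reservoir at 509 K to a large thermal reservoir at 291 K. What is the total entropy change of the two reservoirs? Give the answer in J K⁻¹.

ΔS_total = 43.4 J/K

ΔS_hot = −Q/T_H = −29500/509 = -57.96 J/K and ΔS_cold = +Q/T_C = 29500/291 = 101.4 J/K.
ΔS_total = -57.96 + 101.4 = 43.4 J/K, positive as the second law requires.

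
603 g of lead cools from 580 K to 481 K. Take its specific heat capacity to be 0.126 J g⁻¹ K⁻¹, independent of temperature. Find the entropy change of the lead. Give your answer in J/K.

ΔS = -14.2 J/K

ΔS = ∫dQ_rev/T = m c ln(T₂/T₁) = 603 × 0.126 × ln(481/580) = -14.2 J/K.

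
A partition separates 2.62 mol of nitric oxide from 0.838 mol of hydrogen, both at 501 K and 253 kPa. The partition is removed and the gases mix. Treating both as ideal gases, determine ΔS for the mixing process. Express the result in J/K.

Mole fractions: x_A = 2.62/3.46 = 0.758, x_B = 0.242.
ΔS_mix = −R(n_A ln x_A + n_B ln x_B) = −8.314 × (2.62 ln 0.758 + 0.838 ln 0.242) = 15.9 J/K.

ΔS_mix = 15.9 J/K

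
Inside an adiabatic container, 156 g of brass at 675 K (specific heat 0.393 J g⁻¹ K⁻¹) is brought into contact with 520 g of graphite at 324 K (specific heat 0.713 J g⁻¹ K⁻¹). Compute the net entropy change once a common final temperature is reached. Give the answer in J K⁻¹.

Energy balance: T_f = (m₁c₁T₁ + m₂c₂T₂)/(m₁c₁ + m₂c₂) = 373.8 K.
ΔS₁ = m₁c₁ ln(T_f/T₁) = 61.308 × ln(373.8/675) = -36.23 J/K.
ΔS₂ = m₂c₂ ln(T_f/T₂) = 370.76 × ln(373.8/324) = 53.02 J/K.
ΔS_total = -36.23 + 53.02 = 16.8 J/K.

ΔS_total = 16.8 J/K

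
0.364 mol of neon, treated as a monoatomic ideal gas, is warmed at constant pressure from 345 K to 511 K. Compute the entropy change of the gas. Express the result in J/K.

ΔS = 2.97 J/K

At constant pressure, ΔS = nC_p ln(T₂/T₁) with C_p = 5R/2 = 20.79 J mol⁻¹ K⁻¹.
ΔS = 0.364 × 20.79 × ln(511/345) = 2.97 J/K.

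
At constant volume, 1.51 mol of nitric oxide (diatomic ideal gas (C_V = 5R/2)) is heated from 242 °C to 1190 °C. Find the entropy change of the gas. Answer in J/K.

In kelvin: T₁ = 515.15 K, T₂ = 1463.15 K. At constant volume, ΔS = nC_V ln(T₂/T₁) with C_V = 5R/2 = 20.79 J mol⁻¹ K⁻¹.
ΔS = 1.51 × 20.79 × ln(1463.15/515.15) = 32.8 J/K.

ΔS = 32.8 J/K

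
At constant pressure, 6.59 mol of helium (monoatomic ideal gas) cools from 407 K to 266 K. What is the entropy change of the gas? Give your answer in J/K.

At constant pressure, ΔS = nC_p ln(T₂/T₁) with C_p = 5R/2 = 20.79 J mol⁻¹ K⁻¹.
ΔS = 6.59 × 20.79 × ln(266/407) = -58.3 J/K.

ΔS = -58.3 J/K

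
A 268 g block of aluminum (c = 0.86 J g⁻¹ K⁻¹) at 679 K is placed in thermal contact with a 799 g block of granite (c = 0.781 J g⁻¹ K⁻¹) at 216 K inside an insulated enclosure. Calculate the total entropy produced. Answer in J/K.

Energy balance: T_f = (m₁c₁T₁ + m₂c₂T₂)/(m₁c₁ + m₂c₂) = 340.88 K.
ΔS₁ = m₁c₁ ln(T_f/T₁) = 230.48 × ln(340.88/679) = -158.8 J/K.
ΔS₂ = m₂c₂ ln(T_f/T₂) = 624.019 × ln(340.88/216) = 284.7 J/K.
ΔS_total = -158.8 + 284.7 = 126 J/K.

ΔS_total = 126 J/K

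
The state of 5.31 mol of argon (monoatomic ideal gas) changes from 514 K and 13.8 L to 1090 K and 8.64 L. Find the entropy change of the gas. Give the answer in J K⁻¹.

ΔS = 29.1 J/K

Entropy is a state function: ΔS = nC_V ln(T₂/T₁) + nR ln(V₂/V₁), with C_V = 3R/2 = 12.47 J mol⁻¹ K⁻¹ for a monoatomic ideal gas.
ΔS = 5.31 × [12.47 × ln(1090/514) + 8.314 × ln(8.64/13.8)] = 29.1 J/K.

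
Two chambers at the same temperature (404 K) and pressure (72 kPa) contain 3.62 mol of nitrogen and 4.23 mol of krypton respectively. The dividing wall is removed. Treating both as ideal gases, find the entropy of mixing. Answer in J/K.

Mole fractions: x_A = 3.62/7.85 = 0.461, x_B = 0.539.
ΔS_mix = −R(n_A ln x_A + n_B ln x_B) = −8.314 × (3.62 ln 0.461 + 4.23 ln 0.539) = 45 J/K.

ΔS_mix = 45 J/K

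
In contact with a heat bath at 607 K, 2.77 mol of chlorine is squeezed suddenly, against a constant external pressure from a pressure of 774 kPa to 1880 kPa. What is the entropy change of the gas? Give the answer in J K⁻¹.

Entropy is a state function, so ΔS_gas depends only on the end states.
For an isothermal ideal gas ΔS_gas = nR ln(P₁/P₂) = 2.77 × 8.314 × ln(774/1880) = -20.4 J/K.

ΔS_gas = -20.4 J/K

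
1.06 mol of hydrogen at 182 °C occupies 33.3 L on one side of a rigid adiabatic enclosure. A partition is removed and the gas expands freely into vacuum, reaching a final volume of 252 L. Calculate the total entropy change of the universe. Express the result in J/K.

ΔS_universe = 17.8 J/K

No heat is exchanged and no work is done, so the ideal-gas temperature stays constant.
Entropy is a state function; using a reversible isothermal path, ΔS_gas = nR ln(V₂/V₁) = 1.06 × 8.314 × ln(252/33.3) = 17.8 J/K.
The insulated surroundings exchange no heat, so ΔS_surr = 0 and ΔS_universe = ΔS_gas.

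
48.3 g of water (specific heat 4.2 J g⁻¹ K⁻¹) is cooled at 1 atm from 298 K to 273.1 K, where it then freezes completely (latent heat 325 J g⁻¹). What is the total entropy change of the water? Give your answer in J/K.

ΔS = -75.2 J/K

Cooling step: ΔS₁ = m c ln(T_tr/T_i) = 48.3 × 4.2 × ln(273.1/298) = -17.7 J/K.
Phase change: ΔS₂ = −mL/T_tr = −48.3 × 325 / 273.1 = -57.48 J/K.
ΔS_total = (-17.7) + (-57.48) = -75.2 J/K.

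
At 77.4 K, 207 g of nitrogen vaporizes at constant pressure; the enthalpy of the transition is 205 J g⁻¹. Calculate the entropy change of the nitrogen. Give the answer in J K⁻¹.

Heat absorbed by the substance: Q = mL = 207 × 205 = 42435 J.
At constant T, ΔS = Q_rev/T = 42435 / 77.4 = 548 J/K.

ΔS = 548 J/K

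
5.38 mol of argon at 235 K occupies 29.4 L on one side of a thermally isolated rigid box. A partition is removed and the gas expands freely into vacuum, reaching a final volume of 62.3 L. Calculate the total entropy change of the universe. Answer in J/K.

ΔS_universe = 33.6 J/K

No heat is exchanged and no work is done, so the ideal-gas temperature stays constant.
Entropy is a state function; using a reversible isothermal path, ΔS_gas = nR ln(V₂/V₁) = 5.38 × 8.314 × ln(62.3/29.4) = 33.6 J/K.
The insulated surroundings exchange no heat, so ΔS_surr = 0 and ΔS_universe = ΔS_gas.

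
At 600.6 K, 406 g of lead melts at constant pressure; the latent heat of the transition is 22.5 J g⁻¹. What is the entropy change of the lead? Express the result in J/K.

ΔS = 15.2 J/K

Heat absorbed by the substance: Q = mL = 406 × 22.5 = 9135 J.
At constant T, ΔS = Q_rev/T = 9135 / 600.6 = 15.2 J/K.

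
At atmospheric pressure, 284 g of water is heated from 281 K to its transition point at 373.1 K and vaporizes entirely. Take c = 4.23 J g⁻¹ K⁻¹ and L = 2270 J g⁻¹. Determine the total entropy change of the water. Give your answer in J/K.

Warming step: ΔS₁ = m c ln(T_tr/T_i) = 284 × 4.23 × ln(373.1/281) = 340.6 J/K.
Phase change: ΔS₂ = +mL/T_tr = 284 × 2270 / 373.1 = 1728 J/K.
ΔS_total = (340.6) + (1728) = 2070 J/K.

ΔS = 2070 J/K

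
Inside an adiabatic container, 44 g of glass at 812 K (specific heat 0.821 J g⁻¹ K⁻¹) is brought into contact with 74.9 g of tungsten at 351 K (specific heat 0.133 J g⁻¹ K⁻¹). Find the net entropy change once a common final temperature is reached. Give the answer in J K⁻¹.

Energy balance: T_f = (m₁c₁T₁ + m₂c₂T₂)/(m₁c₁ + m₂c₂) = 712.35 K.
ΔS₁ = m₁c₁ ln(T_f/T₁) = 36.124 × ln(712.35/812) = -4.73 J/K.
ΔS₂ = m₂c₂ ln(T_f/T₂) = 9.9617 × ln(712.35/351) = 7.051 J/K.
ΔS_total = -4.73 + 7.051 = 2.32 J/K.

ΔS_total = 2.32 J/K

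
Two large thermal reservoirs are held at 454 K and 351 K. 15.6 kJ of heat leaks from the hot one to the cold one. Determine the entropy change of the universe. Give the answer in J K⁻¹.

ΔS_total = 10.1 J/K

ΔS_hot = −Q/T_H = −15600/454 = -34.36 J/K and ΔS_cold = +Q/T_C = 15600/351 = 44.44 J/K.
ΔS_total = -34.36 + 44.44 = 10.1 J/K, positive as the second law requires.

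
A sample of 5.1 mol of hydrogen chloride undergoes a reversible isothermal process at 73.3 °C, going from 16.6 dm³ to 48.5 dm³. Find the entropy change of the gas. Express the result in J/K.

ΔS_gas = 45.5 J/K

For an isothermal ideal gas ΔS_gas = nR ln(V₂/V₁) = 5.1 × 8.314 × ln(48.5/16.6) = 45.5 J/K.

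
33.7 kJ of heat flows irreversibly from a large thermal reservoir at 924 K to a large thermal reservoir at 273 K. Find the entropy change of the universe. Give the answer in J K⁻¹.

ΔS_hot = −Q/T_H = −33700/924 = -36.472 J/K and ΔS_cold = +Q/T_C = 33700/273 = 123.44 J/K.
ΔS_total = -36.472 + 123.44 = 87 J/K, positive as the second law requires.

ΔS_total = 87 J/K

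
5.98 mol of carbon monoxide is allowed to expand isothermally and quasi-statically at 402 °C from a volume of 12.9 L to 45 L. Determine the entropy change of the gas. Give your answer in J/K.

ΔS_gas = 62.1 J/K

For an isothermal ideal gas ΔS_gas = nR ln(V₂/V₁) = 5.98 × 8.314 × ln(45/12.9) = 62.1 J/K.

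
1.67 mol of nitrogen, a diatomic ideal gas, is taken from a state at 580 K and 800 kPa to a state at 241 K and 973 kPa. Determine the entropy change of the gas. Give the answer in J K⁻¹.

ΔS = -45.4 J/K

ΔS = nC_p ln(T₂/T₁) − nR ln(P₂/P₁), with C_p = 7R/2 = 29.1 J mol⁻¹ K⁻¹ for a diatomic ideal gas.
ΔS = 1.67 × [29.1 × ln(241/580) − 8.314 × ln(973/800)] = -45.4 J/K.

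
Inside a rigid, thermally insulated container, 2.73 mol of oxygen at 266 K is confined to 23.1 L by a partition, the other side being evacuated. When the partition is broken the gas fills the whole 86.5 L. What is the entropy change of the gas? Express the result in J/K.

No heat is exchanged and no work is done, so the ideal-gas temperature stays constant.
Entropy is a state function; using a reversible isothermal path, ΔS_gas = nR ln(V₂/V₁) = 2.73 × 8.314 × ln(86.5/23.1) = 30 J/K.

ΔS_gas = 30 J/K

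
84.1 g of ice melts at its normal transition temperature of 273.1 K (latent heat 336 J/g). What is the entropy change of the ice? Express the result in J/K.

Heat absorbed by the substance: Q = mL = 84.1 × 336 = 28257.6 J.
At constant T, ΔS = Q_rev/T = 28257.6 / 273.1 = 103 J/K.

ΔS = 103 J/K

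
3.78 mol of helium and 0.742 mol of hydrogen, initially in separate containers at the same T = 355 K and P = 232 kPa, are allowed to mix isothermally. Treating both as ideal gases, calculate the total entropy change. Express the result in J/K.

Mole fractions: x_A = 3.78/4.52 = 0.836, x_B = 0.164.
ΔS_mix = −R(n_A ln x_A + n_B ln x_B) = −8.314 × (3.78 ln 0.836 + 0.742 ln 0.164) = 16.8 J/K.

ΔS_mix = 16.8 J/K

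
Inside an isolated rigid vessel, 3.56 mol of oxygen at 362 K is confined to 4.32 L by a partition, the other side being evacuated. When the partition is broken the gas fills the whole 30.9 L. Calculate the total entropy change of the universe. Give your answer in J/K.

No heat is exchanged and no work is done, so the ideal-gas temperature stays constant.
Entropy is a state function; using a reversible isothermal path, ΔS_gas = nR ln(V₂/V₁) = 3.56 × 8.314 × ln(30.9/4.32) = 58.2 J/K.
The insulated surroundings exchange no heat, so ΔS_surr = 0 and ΔS_universe = ΔS_gas.

ΔS_universe = 58.2 J/K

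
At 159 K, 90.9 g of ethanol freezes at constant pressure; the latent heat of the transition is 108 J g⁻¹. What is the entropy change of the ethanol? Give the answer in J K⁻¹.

Heat released by the substance: Q = −mL = −90.9 × 108 = −9817.2 J.
At constant T, ΔS = Q_rev/T = −9817.2 / 159 = -61.7 J/K.

ΔS = -61.7 J/K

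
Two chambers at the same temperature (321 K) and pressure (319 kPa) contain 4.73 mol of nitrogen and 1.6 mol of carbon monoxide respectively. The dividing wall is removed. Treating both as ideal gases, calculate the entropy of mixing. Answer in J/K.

Mole fractions: x_A = 4.73/6.33 = 0.747, x_B = 0.253.
ΔS_mix = −R(n_A ln x_A + n_B ln x_B) = −8.314 × (4.73 ln 0.747 + 1.6 ln 0.253) = 29.8 J/K.

ΔS_mix = 29.8 J/K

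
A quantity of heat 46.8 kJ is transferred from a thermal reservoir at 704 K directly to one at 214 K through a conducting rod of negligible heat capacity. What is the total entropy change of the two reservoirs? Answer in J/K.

ΔS_total = 152 J/K

ΔS_hot = −Q/T_H = −46800/704 = -66.48 J/K and ΔS_cold = +Q/T_C = 46800/214 = 218.7 J/K.
ΔS_total = -66.48 + 218.7 = 152 J/K, positive as the second law requires.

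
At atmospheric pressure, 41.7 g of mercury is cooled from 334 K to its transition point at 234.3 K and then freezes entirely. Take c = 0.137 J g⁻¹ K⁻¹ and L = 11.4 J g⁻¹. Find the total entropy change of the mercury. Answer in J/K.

Cooling step: ΔS₁ = m c ln(T_tr/T_i) = 41.7 × 0.137 × ln(234.3/334) = -2.025 J/K.
Phase change: ΔS₂ = −mL/T_tr = −41.7 × 11.4 / 234.3 = -2.029 J/K.
ΔS_total = (-2.025) + (-2.029) = -4.05 J/K.

ΔS = -4.05 J/K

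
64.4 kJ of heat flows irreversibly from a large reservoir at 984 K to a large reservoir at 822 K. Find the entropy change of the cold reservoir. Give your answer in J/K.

ΔS_cold = 78.3 J/K

The cold reservoir gains heat Q, so ΔS_cold = +Q/T_C = 64400/822 = 78.3 J/K.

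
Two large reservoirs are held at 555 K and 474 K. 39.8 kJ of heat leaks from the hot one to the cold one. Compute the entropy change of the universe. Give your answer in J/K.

ΔS_total = 12.3 J/K

ΔS_hot = −Q/T_H = −39800/555 = -71.71 J/K and ΔS_cold = +Q/T_C = 39800/474 = 83.97 J/K.
ΔS_total = -71.71 + 83.97 = 12.3 J/K, positive as the second law requires.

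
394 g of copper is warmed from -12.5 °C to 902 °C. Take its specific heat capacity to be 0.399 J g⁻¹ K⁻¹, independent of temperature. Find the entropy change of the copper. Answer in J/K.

ΔS = 237 J/K

In kelvin: T₁ = 260.65 K, T₂ = 1175.15 K. ΔS = ∫dQ_rev/T = m c ln(T₂/T₁) = 394 × 0.399 × ln(1175.15/260.65) = 237 J/K.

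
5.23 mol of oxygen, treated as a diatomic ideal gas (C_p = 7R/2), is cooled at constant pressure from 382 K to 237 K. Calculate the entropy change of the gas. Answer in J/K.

At constant pressure, ΔS = nC_p ln(T₂/T₁) with C_p = 7R/2 = 29.1 J mol⁻¹ K⁻¹.
ΔS = 5.23 × 29.1 × ln(237/382) = -72.6 J/K.

ΔS = -72.6 J/K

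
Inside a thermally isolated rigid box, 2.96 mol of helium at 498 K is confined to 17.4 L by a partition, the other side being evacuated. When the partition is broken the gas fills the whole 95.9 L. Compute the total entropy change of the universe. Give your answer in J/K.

ΔS_universe = 42 J/K

For an ideal gas in free expansion Q = 0 and W = 0, so T is unchanged.
Entropy is a state function; using a reversible isothermal path, ΔS_gas = nR ln(V₂/V₁) = 2.96 × 8.314 × ln(95.9/17.4) = 42 J/K.
The insulated surroundings exchange no heat, so ΔS_surr = 0 and ΔS_universe = ΔS_gas.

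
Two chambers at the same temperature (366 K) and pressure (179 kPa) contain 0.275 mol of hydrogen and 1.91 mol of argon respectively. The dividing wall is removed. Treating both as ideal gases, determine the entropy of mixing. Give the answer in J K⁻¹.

ΔS_mix = 6.87 J/K

Mole fractions: x_A = 0.275/2.19 = 0.126, x_B = 0.874.
ΔS_mix = −R(n_A ln x_A + n_B ln x_B) = −8.314 × (0.275 ln 0.126 + 1.91 ln 0.874) = 6.87 J/K.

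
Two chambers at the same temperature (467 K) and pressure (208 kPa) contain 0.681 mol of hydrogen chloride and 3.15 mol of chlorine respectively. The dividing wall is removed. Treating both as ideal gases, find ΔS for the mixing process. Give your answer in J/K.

ΔS_mix = 14.9 J/K

Mole fractions: x_A = 0.681/3.83 = 0.178, x_B = 0.822.
ΔS_mix = −R(n_A ln x_A + n_B ln x_B) = −8.314 × (0.681 ln 0.178 + 3.15 ln 0.822) = 14.9 J/K.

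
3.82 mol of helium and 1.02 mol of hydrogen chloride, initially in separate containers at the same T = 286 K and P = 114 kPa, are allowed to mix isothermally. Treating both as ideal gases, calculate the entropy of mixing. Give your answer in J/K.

ΔS_mix = 20.7 J/K

Mole fractions: x_A = 3.82/4.84 = 0.789, x_B = 0.211.
ΔS_mix = −R(n_A ln x_A + n_B ln x_B) = −8.314 × (3.82 ln 0.789 + 1.02 ln 0.211) = 20.7 J/K.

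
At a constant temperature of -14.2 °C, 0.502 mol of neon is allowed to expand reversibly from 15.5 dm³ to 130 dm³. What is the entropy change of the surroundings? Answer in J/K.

For an isothermal ideal gas ΔS_gas = nR ln(V₂/V₁) = 0.502 × 8.314 × ln(130/15.5) = 8.88 J/K.
The process is reversible, so ΔS_surr = −ΔS_gas = -8.88 J/K and ΔS_universe = 0.

ΔS_surr = -8.88 J/K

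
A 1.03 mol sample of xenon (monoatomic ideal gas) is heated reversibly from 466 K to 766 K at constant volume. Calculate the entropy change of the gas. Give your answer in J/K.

At constant volume, ΔS = nC_V ln(T₂/T₁) with C_V = 3R/2 = 12.47 J mol⁻¹ K⁻¹.
ΔS = 1.03 × 12.47 × ln(766/466) = 6.38 J/K.

ΔS = 6.38 J/K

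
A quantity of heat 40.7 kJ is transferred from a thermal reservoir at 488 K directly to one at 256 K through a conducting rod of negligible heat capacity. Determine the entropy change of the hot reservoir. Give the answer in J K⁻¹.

The hot reservoir loses heat Q, so ΔS_hot = −Q/T_H = −40700/488 = -83.4 J/K.

ΔS_hot = -83.4 J/K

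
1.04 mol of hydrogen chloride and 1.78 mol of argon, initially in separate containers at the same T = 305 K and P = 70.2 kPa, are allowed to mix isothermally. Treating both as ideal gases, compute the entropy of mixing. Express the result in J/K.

Mole fractions: x_A = 1.04/2.82 = 0.369, x_B = 0.631.
ΔS_mix = −R(n_A ln x_A + n_B ln x_B) = −8.314 × (1.04 ln 0.369 + 1.78 ln 0.631) = 15.4 J/K.

ΔS_mix = 15.4 J/K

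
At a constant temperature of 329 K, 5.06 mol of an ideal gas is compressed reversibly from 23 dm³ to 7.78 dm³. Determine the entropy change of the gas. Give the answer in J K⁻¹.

ΔS_gas = -45.6 J/K

For an isothermal ideal gas ΔS_gas = nR ln(V₂/V₁) = 5.06 × 8.314 × ln(7.78/23) = -45.6 J/K.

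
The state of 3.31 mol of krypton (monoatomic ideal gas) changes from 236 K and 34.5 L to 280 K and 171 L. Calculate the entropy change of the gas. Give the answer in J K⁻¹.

Entropy is a state function: ΔS = nC_V ln(T₂/T₁) + nR ln(V₂/V₁), with C_V = 3R/2 = 12.47 J mol⁻¹ K⁻¹ for a monoatomic ideal gas.
ΔS = 3.31 × [12.47 × ln(280/236) + 8.314 × ln(171/34.5)] = 51.1 J/K.

ΔS = 51.1 J/K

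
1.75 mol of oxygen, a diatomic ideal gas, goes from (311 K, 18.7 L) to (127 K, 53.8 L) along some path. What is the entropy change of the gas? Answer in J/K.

ΔS = -17.2 J/K

Entropy is a state function: ΔS = nC_V ln(T₂/T₁) + nR ln(V₂/V₁), with C_V = 5R/2 = 20.79 J mol⁻¹ K⁻¹ for a diatomic ideal gas.
ΔS = 1.75 × [20.79 × ln(127/311) + 8.314 × ln(53.8/18.7)] = -17.2 J/K.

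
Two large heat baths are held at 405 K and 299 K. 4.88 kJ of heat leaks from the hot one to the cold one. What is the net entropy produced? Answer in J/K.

ΔS_total = 4.27 J/K

ΔS_hot = −Q/T_H = −4880/405 = -12.05 J/K and ΔS_cold = +Q/T_C = 4880/299 = 16.32 J/K.
ΔS_total = -12.05 + 16.32 = 4.27 J/K, positive as the second law requires.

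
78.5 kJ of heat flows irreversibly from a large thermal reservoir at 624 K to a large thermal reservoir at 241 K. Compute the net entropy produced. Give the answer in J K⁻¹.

ΔS_total = 200 J/K

ΔS_hot = −Q/T_H = −78500/624 = -125.8 J/K and ΔS_cold = +Q/T_C = 78500/241 = 325.7 J/K.
ΔS_total = -125.8 + 325.7 = 200 J/K, positive as the second law requires.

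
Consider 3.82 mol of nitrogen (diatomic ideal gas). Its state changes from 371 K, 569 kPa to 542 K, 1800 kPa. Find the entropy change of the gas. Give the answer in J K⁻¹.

ΔS = 5.56 J/K

ΔS = nC_p ln(T₂/T₁) − nR ln(P₂/P₁), with C_p = 7R/2 = 29.1 J mol⁻¹ K⁻¹ for a diatomic ideal gas.
ΔS = 3.82 × [29.1 × ln(542/371) − 8.314 × ln(1800/569)] = 5.56 J/K.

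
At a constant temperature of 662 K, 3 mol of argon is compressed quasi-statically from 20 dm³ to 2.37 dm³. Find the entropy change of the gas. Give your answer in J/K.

For an isothermal ideal gas ΔS_gas = nR ln(V₂/V₁) = 3 × 8.314 × ln(2.37/20) = -53.2 J/K.

ΔS_gas = -53.2 J/K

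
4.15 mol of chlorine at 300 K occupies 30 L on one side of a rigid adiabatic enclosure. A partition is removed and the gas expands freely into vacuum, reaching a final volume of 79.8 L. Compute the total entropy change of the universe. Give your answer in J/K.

ΔS_universe = 33.8 J/K

No heat is exchanged and no work is done, so the ideal-gas temperature stays constant.
Entropy is a state function; using a reversible isothermal path, ΔS_gas = nR ln(V₂/V₁) = 4.15 × 8.314 × ln(79.8/30) = 33.8 J/K.
The insulated surroundings exchange no heat, so ΔS_surr = 0 and ΔS_universe = ΔS_gas.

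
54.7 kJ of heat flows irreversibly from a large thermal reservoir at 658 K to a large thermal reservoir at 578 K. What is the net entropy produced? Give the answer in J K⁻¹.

ΔS_hot = −Q/T_H = −54700/658 = -83.13 J/K and ΔS_cold = +Q/T_C = 54700/578 = 94.64 J/K.
ΔS_total = -83.13 + 94.64 = 11.5 J/K, positive as the second law requires.

ΔS_total = 11.5 J/K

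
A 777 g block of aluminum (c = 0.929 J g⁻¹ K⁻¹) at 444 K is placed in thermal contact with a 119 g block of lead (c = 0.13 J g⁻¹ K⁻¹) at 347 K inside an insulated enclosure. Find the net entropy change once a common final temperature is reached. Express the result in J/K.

ΔS_total = 0.426 J/K

Energy balance: T_f = (m₁c₁T₁ + m₂c₂T₂)/(m₁c₁ + m₂c₂) = 441.96 K.
ΔS₁ = m₁c₁ ln(T_f/T₁) = 721.833 × ln(441.96/444) = -3.316 J/K.
ΔS₂ = m₂c₂ ln(T_f/T₂) = 15.47 × ln(441.96/347) = 3.742 J/K.
ΔS_total = -3.316 + 3.742 = 0.426 J/K.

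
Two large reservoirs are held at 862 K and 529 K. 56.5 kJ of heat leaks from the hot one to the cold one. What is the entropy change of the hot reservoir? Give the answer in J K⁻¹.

The hot reservoir loses heat Q, so ΔS_hot = −Q/T_H = −56500/862 = -65.5 J/K.

ΔS_hot = -65.5 J/K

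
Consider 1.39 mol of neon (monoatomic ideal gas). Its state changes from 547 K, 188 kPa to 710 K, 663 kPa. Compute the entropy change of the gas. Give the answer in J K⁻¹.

ΔS = -7.03 J/K

ΔS = nC_p ln(T₂/T₁) − nR ln(P₂/P₁), with C_p = 5R/2 = 20.79 J mol⁻¹ K⁻¹ for a monoatomic ideal gas.
ΔS = 1.39 × [20.79 × ln(710/547) − 8.314 × ln(663/188)] = -7.03 J/K.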